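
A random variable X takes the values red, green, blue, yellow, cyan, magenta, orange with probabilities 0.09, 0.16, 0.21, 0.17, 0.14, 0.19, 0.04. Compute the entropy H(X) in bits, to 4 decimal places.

2.6812 bits

H = −Σ pᵢ log₂ pᵢ.
−0.09·log₂(0.09) = 0.3127
−0.16·log₂(0.16) = 0.4230
−0.21·log₂(0.21) = 0.4728
−0.17·log₂(0.17) = 0.4346
−0.14·log₂(0.14) = 0.3971
−0.19·log₂(0.19) = 0.4552
−0.04·log₂(0.04) = 0.1858
Sum ≈ 2.6812 → 2.6812 bits.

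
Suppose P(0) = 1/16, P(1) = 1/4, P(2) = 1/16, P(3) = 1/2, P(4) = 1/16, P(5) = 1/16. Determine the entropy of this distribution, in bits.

Each probability is a power of 1/2, so log₂(1/p) is an integer.
H = Σ p·log₂(1/p) = 1/16·4 + 1/4·2 + 1/16·4 + 1/2·1 + 1/16·4 + 1/16·4 = 2 bits.

2 bits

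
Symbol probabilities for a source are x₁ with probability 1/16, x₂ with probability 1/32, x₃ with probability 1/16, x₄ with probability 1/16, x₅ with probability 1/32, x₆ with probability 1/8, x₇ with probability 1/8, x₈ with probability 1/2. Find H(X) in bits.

Each probability is a power of 1/2, so log₂(1/p) is an integer.
H = Σ p·log₂(1/p) = 1/16·4 + 1/32·5 + 1/16·4 + 1/16·4 + 1/32·5 + 1/8·3 + 1/8·3 + 1/2·1 = 2.3125 bits.

2.3125 bits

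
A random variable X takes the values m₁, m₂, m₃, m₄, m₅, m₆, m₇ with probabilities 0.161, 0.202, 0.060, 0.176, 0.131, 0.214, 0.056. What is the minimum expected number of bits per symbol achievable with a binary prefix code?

2.7 bits/symbol

Repeatedly combine the two least-probable nodes; the expected code length is the sum of the merged weights.
merge 7/125 + 3/50 → 29/250
merge 29/250 + 131/1000 → 247/1000
merge 161/1000 + 22/125 → 337/1000
merge 101/500 + 107/500 → 52/125
merge 247/1000 + 337/1000 → 73/125
merge 52/125 + 73/125 → 1
L = 29/250 + 247/1000 + 337/1000 + 52/125 + 73/125 + 1 = 27/10 = 2.7 bits/symbol.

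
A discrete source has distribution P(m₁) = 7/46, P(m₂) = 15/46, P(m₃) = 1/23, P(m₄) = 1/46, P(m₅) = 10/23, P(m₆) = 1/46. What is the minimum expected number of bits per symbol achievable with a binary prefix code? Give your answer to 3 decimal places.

Repeatedly combine the two least-probable nodes; the expected code length is the sum of the merged weights.
merge 1/46 + 1/46 → 1/23
merge 1/23 + 1/23 → 2/23
merge 2/23 + 7/46 → 11/46
merge 11/46 + 15/46 → 13/23
merge 10/23 + 13/23 → 1
L = 1/23 + 2/23 + 11/46 + 13/23 + 1 = 89/46 ≈ 1.935 bits/symbol.

1.935 bits/symbol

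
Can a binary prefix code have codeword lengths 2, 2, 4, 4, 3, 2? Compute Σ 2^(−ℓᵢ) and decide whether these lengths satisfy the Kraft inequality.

With common denominator 2^4 = 16: Σ 2^(−ℓᵢ) = 4/16 + 4/16 + 1/16 + 1/16 + 2/16 + 4/16 = 16/16 = 1.
Kraft's inequality requires Σ ≤ 1; here Σ = 1 ≤ 1, so such a prefix code exists.

1; yes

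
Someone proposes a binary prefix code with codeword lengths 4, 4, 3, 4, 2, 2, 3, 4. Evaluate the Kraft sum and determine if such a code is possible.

With common denominator 2^4 = 16: Σ 2^(−ℓᵢ) = 1/16 + 1/16 + 2/16 + 1/16 + 4/16 + 4/16 + 2/16 + 1/16 = 16/16 = 1.
Kraft's inequality requires Σ ≤ 1; here Σ = 1 ≤ 1, so such a prefix code exists.

1; yes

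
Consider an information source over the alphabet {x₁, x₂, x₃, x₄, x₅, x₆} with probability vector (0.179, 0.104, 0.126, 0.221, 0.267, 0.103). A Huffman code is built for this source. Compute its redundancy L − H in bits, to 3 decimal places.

Entropy H = −Σ p log₂ p ≈ 2.4882 bits.
Huffman merges: 103/1000+13/125→207/1000; 63/500+179/1000→61/200; 207/1000+221/1000→107/250; 267/1000+61/200→143/250; 107/250+143/250→1. L = 314/125 ≈ 2.5120.
L − H = 2.5120 − 2.4882 = 0.024 bits.

0.024 bits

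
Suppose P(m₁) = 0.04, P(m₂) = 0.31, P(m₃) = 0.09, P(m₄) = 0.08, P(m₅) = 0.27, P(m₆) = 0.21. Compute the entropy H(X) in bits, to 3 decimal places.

2.297 bits

H = −Σ pᵢ log₂ pᵢ.
−0.04·log₂(0.04) = 0.1858
−0.31·log₂(0.31) = 0.5238
−0.09·log₂(0.09) = 0.3127
−0.08·log₂(0.08) = 0.2915
−0.27·log₂(0.27) = 0.5100
−0.21·log₂(0.21) = 0.4728
Sum ≈ 2.2966 → 2.297 bits.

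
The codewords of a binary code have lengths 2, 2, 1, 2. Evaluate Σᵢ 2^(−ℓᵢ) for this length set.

1.25

With common denominator 2^2 = 4: Σ 2^(−ℓᵢ) = 1/4 + 1/4 + 2/4 + 1/4 = 5/4 = 1.25.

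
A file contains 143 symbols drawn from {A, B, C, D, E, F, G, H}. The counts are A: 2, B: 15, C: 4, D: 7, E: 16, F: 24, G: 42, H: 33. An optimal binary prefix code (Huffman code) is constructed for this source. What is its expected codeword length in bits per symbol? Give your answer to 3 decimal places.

2.608 bits/symbol

Probabilities are the counts divided by 143.
Repeatedly combine the two least-probable nodes; the expected code length is the sum of the merged weights.
merge 2/143 + 4/143 → 6/143
merge 6/143 + 7/143 → 1/11
merge 1/11 + 15/143 → 28/143
merge 16/143 + 24/143 → 40/143
merge 28/143 + 3/13 → 61/143
merge 40/143 + 42/143 → 82/143
merge 61/143 + 82/143 → 1
L = 6/143 + 1/11 + 28/143 + 40/143 + 61/143 + 82/143 + 1 = 373/143 ≈ 2.608 bits/symbol.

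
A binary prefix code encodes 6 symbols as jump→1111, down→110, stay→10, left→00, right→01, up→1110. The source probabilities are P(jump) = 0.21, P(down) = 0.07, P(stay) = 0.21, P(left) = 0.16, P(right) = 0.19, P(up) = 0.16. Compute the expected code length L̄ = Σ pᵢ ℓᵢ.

L̄ = Σ pᵢ·ℓᵢ = 0.21·4 + 0.07·3 + 0.21·2 + 0.16·2 + 0.19·2 + 0.16·4 = 2.81 bits/symbol.

2.81 bits/symbol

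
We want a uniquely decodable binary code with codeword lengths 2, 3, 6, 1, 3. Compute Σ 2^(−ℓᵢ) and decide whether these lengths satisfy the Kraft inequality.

1.015625; no

With common denominator 2^6 = 64: Σ 2^(−ℓᵢ) = 16/64 + 8/64 + 1/64 + 32/64 + 8/64 = 65/64 = 1.015625.
Kraft's inequality requires Σ ≤ 1; here Σ = 1.015625 > 1, so no such prefix code exists.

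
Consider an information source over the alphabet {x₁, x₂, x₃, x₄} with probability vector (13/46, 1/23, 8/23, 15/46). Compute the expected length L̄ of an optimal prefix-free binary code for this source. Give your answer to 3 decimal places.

Repeatedly combine the two least-probable nodes; the expected code length is the sum of the merged weights.
merge 1/23 + 13/46 → 15/46
merge 15/46 + 15/46 → 15/23
merge 8/23 + 15/23 → 1
L = 15/46 + 15/23 + 1 = 91/46 ≈ 1.978 bits/symbol.

1.978 bits/symbol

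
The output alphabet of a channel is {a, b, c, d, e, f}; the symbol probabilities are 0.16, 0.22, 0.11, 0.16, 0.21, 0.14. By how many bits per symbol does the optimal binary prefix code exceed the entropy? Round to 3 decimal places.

Entropy H = −Σ p log₂ p ≈ 2.5468 bits.
Huffman merges: 11/100+7/50→1/4; 4/25+4/25→8/25; 21/100+11/50→43/100; 1/4+8/25→57/100; 43/100+57/100→1. L = 257/100 ≈ 2.5700.
L − H = 2.5700 − 2.5468 = 0.023 bits.

0.023 bits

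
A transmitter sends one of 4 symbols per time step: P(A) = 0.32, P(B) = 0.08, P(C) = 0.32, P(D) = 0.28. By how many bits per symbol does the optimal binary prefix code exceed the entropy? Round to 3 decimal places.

Entropy H = −Σ p log₂ p ≈ 1.8578 bits.
Huffman merges: 2/25+7/25→9/25; 8/25+8/25→16/25; 9/25+16/25→1. L = 2 ≈ 2.0000.
L − H = 2.0000 − 1.8578 = 0.142 bits.

0.142 bits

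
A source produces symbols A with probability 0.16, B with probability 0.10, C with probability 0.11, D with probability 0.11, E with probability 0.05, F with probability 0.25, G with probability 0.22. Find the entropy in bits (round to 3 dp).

H = −Σ pᵢ log₂ pᵢ.
−0.16·log₂(0.16) = 0.4230
−0.10·log₂(0.10) = 0.3322
−0.11·log₂(0.11) = 0.3503
−0.11·log₂(0.11) = 0.3503
−0.05·log₂(0.05) = 0.2161
−0.25·log₂(0.25) = 0.5000
−0.22·log₂(0.22) = 0.4806
Sum ≈ 2.6525 → 2.652 bits.

2.652 bits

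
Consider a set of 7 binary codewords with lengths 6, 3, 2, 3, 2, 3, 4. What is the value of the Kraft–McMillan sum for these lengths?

With common denominator 2^6 = 64: Σ 2^(−ℓᵢ) = 1/64 + 8/64 + 16/64 + 8/64 + 16/64 + 8/64 + 4/64 = 61/64 = 0.953125.

0.953125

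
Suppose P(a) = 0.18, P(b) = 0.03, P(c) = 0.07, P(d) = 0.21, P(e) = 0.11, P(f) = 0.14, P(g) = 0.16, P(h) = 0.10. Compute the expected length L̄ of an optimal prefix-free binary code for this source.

2.89 bits/symbol

Repeatedly combine the two least-probable nodes; the expected code length is the sum of the merged weights.
merge 3/100 + 7/100 → 1/10
merge 1/10 + 1/10 → 1/5
merge 11/100 + 7/50 → 1/4
merge 4/25 + 9/50 → 17/50
merge 1/5 + 21/100 → 41/100
merge 1/4 + 17/50 → 59/100
merge 41/100 + 59/100 → 1
L = 1/10 + 1/5 + 1/4 + 17/50 + 41/100 + 59/100 + 1 = 289/100 = 2.89 bits/symbol.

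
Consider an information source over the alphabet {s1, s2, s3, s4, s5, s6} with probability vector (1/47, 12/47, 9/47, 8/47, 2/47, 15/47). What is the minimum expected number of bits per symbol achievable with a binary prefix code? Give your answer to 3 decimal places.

Repeatedly combine the two least-probable nodes; the expected code length is the sum of the merged weights.
merge 1/47 + 2/47 → 3/47
merge 3/47 + 8/47 → 11/47
merge 9/47 + 11/47 → 20/47
merge 12/47 + 15/47 → 27/47
merge 20/47 + 27/47 → 1
L = 3/47 + 11/47 + 20/47 + 27/47 + 1 = 108/47 ≈ 2.298 bits/symbol.

2.298 bits/symbol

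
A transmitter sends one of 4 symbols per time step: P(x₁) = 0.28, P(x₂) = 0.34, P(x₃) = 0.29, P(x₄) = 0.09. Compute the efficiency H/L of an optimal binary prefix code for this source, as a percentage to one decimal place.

93.7%

Entropy H = −Σ p log₂ p ≈ 1.8740 bits.
Huffman merges: 9/100+7/25→37/100; 29/100+17/50→63/100; 37/100+63/100→1. L = 2 ≈ 2.0000.
Efficiency = H/L = 1.8740/2.0000 = 93.7%.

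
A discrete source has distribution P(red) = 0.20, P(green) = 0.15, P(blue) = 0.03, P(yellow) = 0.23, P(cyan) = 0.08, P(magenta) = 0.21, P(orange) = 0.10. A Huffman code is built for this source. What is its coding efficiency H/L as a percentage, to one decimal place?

97.8%

Entropy H = −Σ p log₂ p ≈ 2.6109 bits.
Huffman merges: 3/100+2/25→11/100; 1/10+11/100→21/100; 3/20+1/5→7/20; 21/100+21/100→21/50; 23/100+7/20→29/50; 21/50+29/50→1. L = 267/100 ≈ 2.6700.
Efficiency = H/L = 2.6109/2.6700 = 97.8%.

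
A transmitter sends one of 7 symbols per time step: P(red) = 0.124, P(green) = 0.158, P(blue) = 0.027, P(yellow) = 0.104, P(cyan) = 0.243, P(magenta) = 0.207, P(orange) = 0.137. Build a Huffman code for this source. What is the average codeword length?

2.681 bits/symbol

Repeatedly combine the two least-probable nodes; the expected code length is the sum of the merged weights.
merge 27/1000 + 13/125 → 131/1000
merge 31/250 + 131/1000 → 51/200
merge 137/1000 + 79/500 → 59/200
merge 207/1000 + 243/1000 → 9/20
merge 51/200 + 59/200 → 11/20
merge 9/20 + 11/20 → 1
L = 131/1000 + 51/200 + 59/200 + 9/20 + 11/20 + 1 = 2681/1000 = 2.681 bits/symbol.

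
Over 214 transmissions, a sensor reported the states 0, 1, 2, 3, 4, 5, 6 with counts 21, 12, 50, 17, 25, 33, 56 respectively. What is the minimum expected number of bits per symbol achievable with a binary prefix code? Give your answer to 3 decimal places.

Probabilities are the counts divided by 214.
Repeatedly combine the two least-probable nodes; the expected code length is the sum of the merged weights.
merge 6/107 + 17/214 → 29/214
merge 21/214 + 25/214 → 23/107
merge 29/214 + 33/214 → 31/107
merge 23/107 + 25/107 → 48/107
merge 28/107 + 31/107 → 59/107
merge 48/107 + 59/107 → 1
L = 29/214 + 23/107 + 31/107 + 48/107 + 59/107 + 1 = 565/214 ≈ 2.640 bits/symbol.

2.640 bits/symbol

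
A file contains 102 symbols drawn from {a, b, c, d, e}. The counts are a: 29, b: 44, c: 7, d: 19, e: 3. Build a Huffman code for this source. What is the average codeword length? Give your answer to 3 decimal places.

Probabilities are the counts divided by 102.
Repeatedly combine the two least-probable nodes; the expected code length is the sum of the merged weights.
merge 1/34 + 7/102 → 5/51
merge 5/51 + 19/102 → 29/102
merge 29/102 + 29/102 → 29/51
merge 22/51 + 29/51 → 1
L = 5/51 + 29/102 + 29/51 + 1 = 199/102 ≈ 1.951 bits/symbol.

1.951 bits/symbol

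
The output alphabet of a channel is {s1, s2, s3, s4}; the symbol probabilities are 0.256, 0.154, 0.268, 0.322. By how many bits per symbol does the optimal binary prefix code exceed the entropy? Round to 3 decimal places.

0.046 bits

Entropy H = −Σ p log₂ p ≈ 1.9544 bits.
Huffman merges: 77/500+32/125→41/100; 67/250+161/500→59/100; 41/100+59/100→1. L = 2 ≈ 2.0000.
L − H = 2.0000 − 1.9544 = 0.046 bits.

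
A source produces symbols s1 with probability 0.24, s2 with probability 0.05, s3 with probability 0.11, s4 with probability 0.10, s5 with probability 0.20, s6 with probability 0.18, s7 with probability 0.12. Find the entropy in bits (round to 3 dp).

2.669 bits

H = −Σ pᵢ log₂ pᵢ.
−0.24·log₂(0.24) = 0.4941
−0.05·log₂(0.05) = 0.2161
−0.11·log₂(0.11) = 0.3503
−0.10·log₂(0.10) = 0.3322
−0.20·log₂(0.20) = 0.4644
−0.18·log₂(0.18) = 0.4453
−0.12·log₂(0.12) = 0.3671
Sum ≈ 2.6695 → 2.669 bits.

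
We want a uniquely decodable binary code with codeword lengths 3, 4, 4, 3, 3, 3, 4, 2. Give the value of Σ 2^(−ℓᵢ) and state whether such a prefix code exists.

0.9375; yes

With common denominator 2^4 = 16: Σ 2^(−ℓᵢ) = 2/16 + 1/16 + 1/16 + 2/16 + 2/16 + 2/16 + 1/16 + 4/16 = 15/16 = 0.9375.
Kraft's inequality requires Σ ≤ 1; here Σ = 0.9375 ≤ 1, so such a prefix code exists.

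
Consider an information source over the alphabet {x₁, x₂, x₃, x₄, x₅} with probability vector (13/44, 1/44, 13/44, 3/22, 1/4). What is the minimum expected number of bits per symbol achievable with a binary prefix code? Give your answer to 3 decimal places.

2.159 bits/symbol

Repeatedly combine the two least-probable nodes; the expected code length is the sum of the merged weights.
merge 1/44 + 3/22 → 7/44
merge 7/44 + 1/4 → 9/22
merge 13/44 + 13/44 → 13/22
merge 9/22 + 13/22 → 1
L = 7/44 + 9/22 + 13/22 + 1 = 95/44 ≈ 2.159 bits/symbol.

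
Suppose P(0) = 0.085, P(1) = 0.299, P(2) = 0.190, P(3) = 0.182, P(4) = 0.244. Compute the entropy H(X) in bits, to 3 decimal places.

2.222 bits

H = −Σ pᵢ log₂ pᵢ.
−0.085·log₂(0.085) = 0.3023
−0.299·log₂(0.299) = 0.5208
−0.190·log₂(0.190) = 0.4552
−0.182·log₂(0.182) = 0.4474
−0.244·log₂(0.244) = 0.4966
Sum ≈ 2.2222 → 2.222 bits.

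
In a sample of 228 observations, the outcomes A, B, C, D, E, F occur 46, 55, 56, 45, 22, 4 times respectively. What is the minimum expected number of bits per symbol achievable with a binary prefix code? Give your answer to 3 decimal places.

Probabilities are the counts divided by 228.
Repeatedly combine the two least-probable nodes; the expected code length is the sum of the merged weights.
merge 1/57 + 11/114 → 13/114
merge 13/114 + 15/76 → 71/228
merge 23/114 + 55/228 → 101/228
merge 14/57 + 71/228 → 127/228
merge 101/228 + 127/228 → 1
L = 13/114 + 71/228 + 101/228 + 127/228 + 1 = 553/228 ≈ 2.425 bits/symbol.

2.425 bits/symbol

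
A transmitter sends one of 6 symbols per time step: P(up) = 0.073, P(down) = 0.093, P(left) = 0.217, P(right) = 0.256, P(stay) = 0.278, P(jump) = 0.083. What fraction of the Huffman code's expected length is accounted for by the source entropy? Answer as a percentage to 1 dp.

99.3%

Entropy H = −Σ p log₂ p ≈ 2.3873 bits.
Huffman merges: 73/1000+83/1000→39/250; 93/1000+39/250→249/1000; 217/1000+249/1000→233/500; 32/125+139/500→267/500; 233/500+267/500→1. L = 481/200 ≈ 2.4050.
Efficiency = H/L = 2.3873/2.4050 = 99.3%.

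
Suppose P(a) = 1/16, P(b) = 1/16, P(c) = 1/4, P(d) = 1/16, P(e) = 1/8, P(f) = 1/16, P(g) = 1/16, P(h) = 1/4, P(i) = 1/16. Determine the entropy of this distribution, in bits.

2.875 bits

Each probability is a power of 1/2, so log₂(1/p) is an integer.
H = Σ p·log₂(1/p) = 1/16·4 + 1/16·4 + 1/4·2 + 1/16·4 + 1/8·3 + 1/16·4 + 1/16·4 + 1/4·2 + 1/16·4 = 2.875 bits.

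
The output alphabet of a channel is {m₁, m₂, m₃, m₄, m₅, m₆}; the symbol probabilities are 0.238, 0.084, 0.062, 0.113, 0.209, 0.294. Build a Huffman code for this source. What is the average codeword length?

Repeatedly combine the two least-probable nodes; the expected code length is the sum of the merged weights.
merge 31/500 + 21/250 → 73/500
merge 113/1000 + 73/500 → 259/1000
merge 209/1000 + 119/500 → 447/1000
merge 259/1000 + 147/500 → 553/1000
merge 447/1000 + 553/1000 → 1
L = 73/500 + 259/1000 + 447/1000 + 553/1000 + 1 = 481/200 = 2.405 bits/symbol.

2.405 bits/symbol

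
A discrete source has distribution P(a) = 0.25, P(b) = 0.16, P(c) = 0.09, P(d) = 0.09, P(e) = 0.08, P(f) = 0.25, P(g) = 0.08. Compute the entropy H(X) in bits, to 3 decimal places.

2.631 bits

H = −Σ pᵢ log₂ pᵢ.
−0.25·log₂(0.25) = 0.5000
−0.16·log₂(0.16) = 0.4230
−0.09·log₂(0.09) = 0.3127
−0.09·log₂(0.09) = 0.3127
−0.08·log₂(0.08) = 0.2915
−0.25·log₂(0.25) = 0.5000
−0.08·log₂(0.08) = 0.2915
Sum ≈ 2.6313 → 2.631 bits.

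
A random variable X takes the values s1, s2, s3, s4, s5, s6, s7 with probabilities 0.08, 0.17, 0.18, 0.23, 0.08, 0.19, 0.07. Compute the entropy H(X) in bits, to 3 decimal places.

2.674 bits

H = −Σ pᵢ log₂ pᵢ.
−0.08·log₂(0.08) = 0.2915
−0.17·log₂(0.17) = 0.4346
−0.18·log₂(0.18) = 0.4453
−0.23·log₂(0.23) = 0.4877
−0.08·log₂(0.08) = 0.2915
−0.19·log₂(0.19) = 0.4552
−0.07·log₂(0.07) = 0.2686
Sum ≈ 2.6744 → 2.674 bits.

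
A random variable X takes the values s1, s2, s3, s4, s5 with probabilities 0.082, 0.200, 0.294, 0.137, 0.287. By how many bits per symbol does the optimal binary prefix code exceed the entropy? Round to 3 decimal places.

0.030 bits

Entropy H = −Σ p log₂ p ≈ 2.1892 bits.
Huffman merges: 41/500+137/1000→219/1000; 1/5+219/1000→419/1000; 287/1000+147/500→581/1000; 419/1000+581/1000→1. L = 2219/1000 ≈ 2.2190.
L − H = 2.2190 − 2.1892 = 0.030 bits.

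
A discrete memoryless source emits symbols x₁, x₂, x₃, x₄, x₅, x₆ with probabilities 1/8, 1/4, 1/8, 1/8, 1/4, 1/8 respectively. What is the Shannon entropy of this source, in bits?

2.5 bits

Each probability is a power of 1/2, so log₂(1/p) is an integer.
H = Σ p·log₂(1/p) = 1/8·3 + 1/4·2 + 1/8·3 + 1/8·3 + 1/4·2 + 1/8·3 = 2.5 bits.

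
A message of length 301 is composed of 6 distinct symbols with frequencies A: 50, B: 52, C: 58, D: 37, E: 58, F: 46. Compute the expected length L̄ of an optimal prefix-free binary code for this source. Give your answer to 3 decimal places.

Probabilities are the counts divided by 301.
Repeatedly combine the two least-probable nodes; the expected code length is the sum of the merged weights.
merge 37/301 + 46/301 → 83/301
merge 50/301 + 52/301 → 102/301
merge 58/301 + 58/301 → 116/301
merge 83/301 + 102/301 → 185/301
merge 116/301 + 185/301 → 1
L = 83/301 + 102/301 + 116/301 + 185/301 + 1 = 787/301 ≈ 2.615 bits/symbol.

2.615 bits/symbol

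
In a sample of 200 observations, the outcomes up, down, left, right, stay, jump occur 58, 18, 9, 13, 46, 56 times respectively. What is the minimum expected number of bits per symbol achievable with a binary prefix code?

2.31 bits/symbol

Probabilities are the counts divided by 200.
Repeatedly combine the two least-probable nodes; the expected code length is the sum of the merged weights.
merge 9/200 + 13/200 → 11/100
merge 9/100 + 11/100 → 1/5
merge 1/5 + 23/100 → 43/100
merge 7/25 + 29/100 → 57/100
merge 43/100 + 57/100 → 1
L = 11/100 + 1/5 + 43/100 + 57/100 + 1 = 231/100 = 2.31 bits/symbol.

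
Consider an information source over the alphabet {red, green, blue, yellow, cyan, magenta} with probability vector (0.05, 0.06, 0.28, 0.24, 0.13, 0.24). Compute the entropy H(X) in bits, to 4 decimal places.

2.3448 bits

H = −Σ pᵢ log₂ pᵢ.
−0.05·log₂(0.05) = 0.2161
−0.06·log₂(0.06) = 0.2435
−0.28·log₂(0.28) = 0.5142
−0.24·log₂(0.24) = 0.4941
−0.13·log₂(0.13) = 0.3826
−0.24·log₂(0.24) = 0.4941
Sum ≈ 2.3448 → 2.3448 bits.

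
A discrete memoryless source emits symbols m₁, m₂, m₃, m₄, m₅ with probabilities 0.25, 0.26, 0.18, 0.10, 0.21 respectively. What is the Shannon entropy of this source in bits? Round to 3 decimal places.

H = −Σ pᵢ log₂ pᵢ.
−0.25·log₂(0.25) = 0.5000
−0.26·log₂(0.26) = 0.5053
−0.18·log₂(0.18) = 0.4453
−0.10·log₂(0.10) = 0.3322
−0.21·log₂(0.21) = 0.4728
Sum ≈ 2.2556 → 2.256 bits.

2.256 bits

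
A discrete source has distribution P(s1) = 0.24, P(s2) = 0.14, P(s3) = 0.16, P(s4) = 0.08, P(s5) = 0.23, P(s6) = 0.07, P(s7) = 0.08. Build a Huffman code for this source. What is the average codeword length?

Repeatedly combine the two least-probable nodes; the expected code length is the sum of the merged weights.
merge 7/100 + 2/25 → 3/20
merge 2/25 + 7/50 → 11/50
merge 3/20 + 4/25 → 31/100
merge 11/50 + 23/100 → 9/20
merge 6/25 + 31/100 → 11/20
merge 9/20 + 11/20 → 1
L = 3/20 + 11/50 + 31/100 + 9/20 + 11/20 + 1 = 67/25 = 2.68 bits/symbol.

2.68 bits/symbol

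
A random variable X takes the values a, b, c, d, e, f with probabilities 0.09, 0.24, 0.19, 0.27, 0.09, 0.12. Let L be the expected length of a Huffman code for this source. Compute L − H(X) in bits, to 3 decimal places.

Entropy H = −Σ p log₂ p ≈ 2.4518 bits.
Huffman merges: 9/100+9/100→9/50; 3/25+9/50→3/10; 19/100+6/25→43/100; 27/100+3/10→57/100; 43/100+57/100→1. L = 62/25 ≈ 2.4800.
L − H = 2.4800 − 2.4518 = 0.028 bits.

0.028 bits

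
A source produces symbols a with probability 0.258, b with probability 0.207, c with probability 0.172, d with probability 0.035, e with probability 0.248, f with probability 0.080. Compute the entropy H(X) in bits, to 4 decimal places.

2.3711 bits

H = −Σ pᵢ log₂ pᵢ.
−0.258·log₂(0.258) = 0.5043
−0.207·log₂(0.207) = 0.4704
−0.172·log₂(0.172) = 0.4368
−0.035·log₂(0.035) = 0.1693
−0.248·log₂(0.248) = 0.4989
−0.080·log₂(0.080) = 0.2915
Sum ≈ 2.3711 → 2.3711 bits.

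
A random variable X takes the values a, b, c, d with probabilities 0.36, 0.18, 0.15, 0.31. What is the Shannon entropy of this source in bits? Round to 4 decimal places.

H = −Σ pᵢ log₂ pᵢ.
−0.36·log₂(0.36) = 0.5306
−0.18·log₂(0.18) = 0.4453
−0.15·log₂(0.15) = 0.4105
−0.31·log₂(0.31) = 0.5238
Sum ≈ 1.9103 → 1.9103 bits.

1.9103 bits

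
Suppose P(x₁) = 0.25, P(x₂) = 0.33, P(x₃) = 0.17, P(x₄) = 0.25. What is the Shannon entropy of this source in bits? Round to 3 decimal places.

H = −Σ pᵢ log₂ pᵢ.
−0.25·log₂(0.25) = 0.5000
−0.33·log₂(0.33) = 0.5278
−0.17·log₂(0.17) = 0.4346
−0.25·log₂(0.25) = 0.5000
Sum ≈ 1.9624 → 1.962 bits.

1.962 bits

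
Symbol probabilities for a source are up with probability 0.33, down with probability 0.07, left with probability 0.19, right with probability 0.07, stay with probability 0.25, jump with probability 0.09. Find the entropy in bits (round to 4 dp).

2.3328 bits

H = −Σ pᵢ log₂ pᵢ.
−0.33·log₂(0.33) = 0.5278
−0.07·log₂(0.07) = 0.2686
−0.19·log₂(0.19) = 0.4552
−0.07·log₂(0.07) = 0.2686
−0.25·log₂(0.25) = 0.5000
−0.09·log₂(0.09) = 0.3127
Sum ≈ 2.3328 → 2.3328 bits.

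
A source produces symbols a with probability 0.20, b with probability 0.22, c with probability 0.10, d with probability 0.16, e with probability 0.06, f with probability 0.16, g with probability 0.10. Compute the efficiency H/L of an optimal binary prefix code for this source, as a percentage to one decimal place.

98.5%

Entropy H = −Σ p log₂ p ≈ 2.6989 bits.
Huffman merges: 3/50+1/10→4/25; 1/10+4/25→13/50; 4/25+4/25→8/25; 1/5+11/50→21/50; 13/50+8/25→29/50; 21/50+29/50→1. L = 137/50 ≈ 2.7400.
Efficiency = H/L = 2.6989/2.7400 = 98.5%.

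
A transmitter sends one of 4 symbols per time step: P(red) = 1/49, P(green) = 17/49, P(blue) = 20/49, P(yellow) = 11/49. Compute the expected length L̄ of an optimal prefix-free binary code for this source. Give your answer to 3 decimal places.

1.837 bits/symbol

Repeatedly combine the two least-probable nodes; the expected code length is the sum of the merged weights.
merge 1/49 + 11/49 → 12/49
merge 12/49 + 17/49 → 29/49
merge 20/49 + 29/49 → 1
L = 12/49 + 29/49 + 1 = 90/49 ≈ 1.837 bits/symbol.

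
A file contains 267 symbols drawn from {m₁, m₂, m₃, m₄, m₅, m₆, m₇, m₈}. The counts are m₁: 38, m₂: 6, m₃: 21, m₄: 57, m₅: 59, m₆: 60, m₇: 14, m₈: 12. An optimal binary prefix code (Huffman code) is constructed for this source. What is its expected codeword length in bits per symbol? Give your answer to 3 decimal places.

2.727 bits/symbol

Probabilities are the counts divided by 267.
Repeatedly combine the two least-probable nodes; the expected code length is the sum of the merged weights.
merge 2/89 + 4/89 → 6/89
merge 14/267 + 6/89 → 32/267
merge 7/89 + 32/267 → 53/267
merge 38/267 + 53/267 → 91/267
merge 19/89 + 59/267 → 116/267
merge 20/89 + 91/267 → 151/267
merge 116/267 + 151/267 → 1
L = 6/89 + 32/267 + 53/267 + 91/267 + 116/267 + 151/267 + 1 = 728/267 ≈ 2.727 bits/symbol.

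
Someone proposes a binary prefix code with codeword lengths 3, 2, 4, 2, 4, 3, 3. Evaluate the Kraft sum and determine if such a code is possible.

With common denominator 2^4 = 16: Σ 2^(−ℓᵢ) = 2/16 + 4/16 + 1/16 + 4/16 + 1/16 + 2/16 + 2/16 = 16/16 = 1.
Kraft's inequality requires Σ ≤ 1; here Σ = 1 ≤ 1, so such a prefix code exists.

1; yes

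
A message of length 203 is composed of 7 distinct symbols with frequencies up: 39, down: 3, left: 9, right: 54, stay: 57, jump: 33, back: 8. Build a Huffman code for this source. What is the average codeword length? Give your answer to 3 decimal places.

Probabilities are the counts divided by 203.
Repeatedly combine the two least-probable nodes; the expected code length is the sum of the merged weights.
merge 3/203 + 8/203 → 11/203
merge 9/203 + 11/203 → 20/203
merge 20/203 + 33/203 → 53/203
merge 39/203 + 53/203 → 92/203
merge 54/203 + 57/203 → 111/203
merge 92/203 + 111/203 → 1
L = 11/203 + 20/203 + 53/203 + 92/203 + 111/203 + 1 = 70/29 ≈ 2.414 bits/symbol.

2.414 bits/symbol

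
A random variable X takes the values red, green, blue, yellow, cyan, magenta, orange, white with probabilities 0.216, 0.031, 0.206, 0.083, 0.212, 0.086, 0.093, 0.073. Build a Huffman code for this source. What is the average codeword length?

2.836 bits/symbol

Repeatedly combine the two least-probable nodes; the expected code length is the sum of the merged weights.
merge 31/1000 + 73/1000 → 13/125
merge 83/1000 + 43/500 → 169/1000
merge 93/1000 + 13/125 → 197/1000
merge 169/1000 + 197/1000 → 183/500
merge 103/500 + 53/250 → 209/500
merge 27/125 + 183/500 → 291/500
merge 209/500 + 291/500 → 1
L = 13/125 + 169/1000 + 197/1000 + 183/500 + 209/500 + 291/500 + 1 = 709/250 = 2.836 bits/symbol.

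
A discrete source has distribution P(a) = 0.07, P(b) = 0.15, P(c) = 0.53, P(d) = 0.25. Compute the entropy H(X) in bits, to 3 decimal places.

1.665 bits

H = −Σ pᵢ log₂ pᵢ.
−0.07·log₂(0.07) = 0.2686
−0.15·log₂(0.15) = 0.4105
−0.53·log₂(0.53) = 0.4854
−0.25·log₂(0.25) = 0.5000
Sum ≈ 1.6645 → 1.665 bits.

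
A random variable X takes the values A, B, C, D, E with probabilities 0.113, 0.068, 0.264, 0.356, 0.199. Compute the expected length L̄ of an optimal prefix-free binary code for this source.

Repeatedly combine the two least-probable nodes; the expected code length is the sum of the merged weights.
merge 17/250 + 113/1000 → 181/1000
merge 181/1000 + 199/1000 → 19/50
merge 33/125 + 89/250 → 31/50
merge 19/50 + 31/50 → 1
L = 181/1000 + 19/50 + 31/50 + 1 = 2181/1000 = 2.181 bits/symbol.

2.181 bits/symbol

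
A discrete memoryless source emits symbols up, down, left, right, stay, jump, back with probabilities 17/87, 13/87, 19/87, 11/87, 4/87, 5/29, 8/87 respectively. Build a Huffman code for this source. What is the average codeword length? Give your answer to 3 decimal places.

2.724 bits/symbol

Repeatedly combine the two least-probable nodes; the expected code length is the sum of the merged weights.
merge 4/87 + 8/87 → 4/29
merge 11/87 + 4/29 → 23/87
merge 13/87 + 5/29 → 28/87
merge 17/87 + 19/87 → 12/29
merge 23/87 + 28/87 → 17/29
merge 12/29 + 17/29 → 1
L = 4/29 + 23/87 + 28/87 + 12/29 + 17/29 + 1 = 79/29 ≈ 2.724 bits/symbol.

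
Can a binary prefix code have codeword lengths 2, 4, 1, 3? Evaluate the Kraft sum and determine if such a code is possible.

With common denominator 2^4 = 16: Σ 2^(−ℓᵢ) = 4/16 + 1/16 + 8/16 + 2/16 = 15/16 = 0.9375.
Kraft's inequality requires Σ ≤ 1; here Σ = 0.9375 ≤ 1, so such a prefix code exists.

0.9375; yes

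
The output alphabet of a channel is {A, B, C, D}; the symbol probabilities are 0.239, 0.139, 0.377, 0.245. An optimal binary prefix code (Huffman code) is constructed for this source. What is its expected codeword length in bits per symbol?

Repeatedly combine the two least-probable nodes; the expected code length is the sum of the merged weights.
merge 139/1000 + 239/1000 → 189/500
merge 49/200 + 377/1000 → 311/500
merge 189/500 + 311/500 → 1
L = 189/500 + 311/500 + 1 = 2 bits/symbol.

2 bits/symbol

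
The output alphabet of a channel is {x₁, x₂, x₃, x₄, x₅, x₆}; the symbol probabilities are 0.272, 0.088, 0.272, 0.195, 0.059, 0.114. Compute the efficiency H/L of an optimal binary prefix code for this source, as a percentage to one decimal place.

99.2%

Entropy H = −Σ p log₂ p ≈ 2.3883 bits.
Huffman merges: 59/1000+11/125→147/1000; 57/500+147/1000→261/1000; 39/200+261/1000→57/125; 34/125+34/125→68/125; 57/125+68/125→1. L = 301/125 ≈ 2.4080.
Efficiency = H/L = 2.3883/2.4080 = 99.2%.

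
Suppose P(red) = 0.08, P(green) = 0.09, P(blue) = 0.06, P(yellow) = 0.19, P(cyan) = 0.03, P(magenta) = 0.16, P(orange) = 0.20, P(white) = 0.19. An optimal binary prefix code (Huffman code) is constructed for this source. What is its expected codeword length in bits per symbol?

Repeatedly combine the two least-probable nodes; the expected code length is the sum of the merged weights.
merge 3/100 + 3/50 → 9/100
merge 2/25 + 9/100 → 17/100
merge 9/100 + 4/25 → 1/4
merge 17/100 + 19/100 → 9/25
merge 19/100 + 1/5 → 39/100
merge 1/4 + 9/25 → 61/100
merge 39/100 + 61/100 → 1
L = 9/100 + 17/100 + 1/4 + 9/25 + 39/100 + 61/100 + 1 = 287/100 = 2.87 bits/symbol.

2.87 bits/symbol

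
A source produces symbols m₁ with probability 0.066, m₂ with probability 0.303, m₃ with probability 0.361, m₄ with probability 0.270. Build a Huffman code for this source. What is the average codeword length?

Repeatedly combine the two least-probable nodes; the expected code length is the sum of the merged weights.
merge 33/500 + 27/100 → 42/125
merge 303/1000 + 42/125 → 639/1000
merge 361/1000 + 639/1000 → 1
L = 42/125 + 639/1000 + 1 = 79/40 = 1.975 bits/symbol.

1.975 bits/symbol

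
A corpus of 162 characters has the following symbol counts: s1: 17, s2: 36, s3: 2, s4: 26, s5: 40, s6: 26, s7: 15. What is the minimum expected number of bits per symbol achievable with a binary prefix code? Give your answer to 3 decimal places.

2.636 bits/symbol

Probabilities are the counts divided by 162.
Repeatedly combine the two least-probable nodes; the expected code length is the sum of the merged weights.
merge 1/81 + 5/54 → 17/162
merge 17/162 + 17/162 → 17/81
merge 13/81 + 13/81 → 26/81
merge 17/81 + 2/9 → 35/81
merge 20/81 + 26/81 → 46/81
merge 35/81 + 46/81 → 1
L = 17/162 + 17/81 + 26/81 + 35/81 + 46/81 + 1 = 427/162 ≈ 2.636 bits/symbol.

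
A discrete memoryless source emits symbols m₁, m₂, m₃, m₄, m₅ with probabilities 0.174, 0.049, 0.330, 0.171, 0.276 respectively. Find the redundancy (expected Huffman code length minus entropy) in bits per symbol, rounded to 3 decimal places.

0.092 bits

Entropy H = −Σ p log₂ p ≈ 2.1283 bits.
Huffman merges: 49/1000+171/1000→11/50; 87/500+11/50→197/500; 69/250+33/100→303/500; 197/500+303/500→1. L = 111/50 ≈ 2.2200.
L − H = 2.2200 − 2.1283 = 0.092 bits.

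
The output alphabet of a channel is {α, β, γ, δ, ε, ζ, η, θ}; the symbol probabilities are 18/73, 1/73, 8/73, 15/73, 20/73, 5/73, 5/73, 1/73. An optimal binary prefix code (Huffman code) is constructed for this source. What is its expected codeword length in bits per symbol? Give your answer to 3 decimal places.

2.562 bits/symbol

Repeatedly combine the two least-probable nodes; the expected code length is the sum of the merged weights.
merge 1/73 + 1/73 → 2/73
merge 2/73 + 5/73 → 7/73
merge 5/73 + 7/73 → 12/73
merge 8/73 + 12/73 → 20/73
merge 15/73 + 18/73 → 33/73
merge 20/73 + 20/73 → 40/73
merge 33/73 + 40/73 → 1
L = 2/73 + 7/73 + 12/73 + 20/73 + 33/73 + 40/73 + 1 = 187/73 ≈ 2.562 bits/symbol.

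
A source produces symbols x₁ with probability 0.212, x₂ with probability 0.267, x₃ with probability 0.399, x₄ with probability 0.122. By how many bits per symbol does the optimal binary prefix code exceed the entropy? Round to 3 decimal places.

0.053 bits

Entropy H = −Σ p log₂ p ≈ 1.8823 bits.
Huffman merges: 61/500+53/250→167/500; 267/1000+167/500→601/1000; 399/1000+601/1000→1. L = 387/200 ≈ 1.9350.
L − H = 1.9350 − 1.8823 = 0.053 bits.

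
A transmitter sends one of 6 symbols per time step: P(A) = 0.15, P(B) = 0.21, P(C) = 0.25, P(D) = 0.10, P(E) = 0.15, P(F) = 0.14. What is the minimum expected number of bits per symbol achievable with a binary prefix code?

2.54 bits/symbol

Repeatedly combine the two least-probable nodes; the expected code length is the sum of the merged weights.
merge 1/10 + 7/50 → 6/25
merge 3/20 + 3/20 → 3/10
merge 21/100 + 6/25 → 9/20
merge 1/4 + 3/10 → 11/20
merge 9/20 + 11/20 → 1
L = 6/25 + 3/10 + 9/20 + 11/20 + 1 = 127/50 = 2.54 bits/symbol.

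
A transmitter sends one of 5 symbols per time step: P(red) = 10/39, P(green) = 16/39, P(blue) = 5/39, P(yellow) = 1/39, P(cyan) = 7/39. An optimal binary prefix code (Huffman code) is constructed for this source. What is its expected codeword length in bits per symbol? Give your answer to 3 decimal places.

2.077 bits/symbol

Repeatedly combine the two least-probable nodes; the expected code length is the sum of the merged weights.
merge 1/39 + 5/39 → 2/13
merge 2/13 + 7/39 → 1/3
merge 10/39 + 1/3 → 23/39
merge 16/39 + 23/39 → 1
L = 2/13 + 1/3 + 23/39 + 1 = 27/13 ≈ 2.077 bits/symbol.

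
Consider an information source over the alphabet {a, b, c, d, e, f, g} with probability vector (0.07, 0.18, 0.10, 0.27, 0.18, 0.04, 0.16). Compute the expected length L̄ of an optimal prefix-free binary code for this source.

2.66 bits/symbol

Repeatedly combine the two least-probable nodes; the expected code length is the sum of the merged weights.
merge 1/25 + 7/100 → 11/100
merge 1/10 + 11/100 → 21/100
merge 4/25 + 9/50 → 17/50
merge 9/50 + 21/100 → 39/100
merge 27/100 + 17/50 → 61/100
merge 39/100 + 61/100 → 1
L = 11/100 + 21/100 + 17/50 + 39/100 + 61/100 + 1 = 133/50 = 2.66 bits/symbol.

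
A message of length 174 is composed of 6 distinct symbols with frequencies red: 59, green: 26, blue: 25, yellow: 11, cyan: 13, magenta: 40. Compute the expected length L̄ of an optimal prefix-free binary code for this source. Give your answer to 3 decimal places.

2.420 bits/symbol

Probabilities are the counts divided by 174.
Repeatedly combine the two least-probable nodes; the expected code length is the sum of the merged weights.
merge 11/174 + 13/174 → 4/29
merge 4/29 + 25/174 → 49/174
merge 13/87 + 20/87 → 11/29
merge 49/174 + 59/174 → 18/29
merge 11/29 + 18/29 → 1
L = 4/29 + 49/174 + 11/29 + 18/29 + 1 = 421/174 ≈ 2.420 bits/symbol.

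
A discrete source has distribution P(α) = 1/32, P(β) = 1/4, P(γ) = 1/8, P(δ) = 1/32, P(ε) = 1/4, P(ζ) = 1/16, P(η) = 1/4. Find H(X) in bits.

2.4375 bits

Each probability is a power of 1/2, so log₂(1/p) is an integer.
H = Σ p·log₂(1/p) = 1/32·5 + 1/4·2 + 1/8·3 + 1/32·5 + 1/4·2 + 1/16·4 + 1/4·2 = 2.4375 bits.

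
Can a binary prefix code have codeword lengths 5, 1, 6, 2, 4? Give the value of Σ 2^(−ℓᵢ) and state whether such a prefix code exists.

0.859375; yes

With common denominator 2^6 = 64: Σ 2^(−ℓᵢ) = 2/64 + 32/64 + 1/64 + 16/64 + 4/64 = 55/64 = 0.859375.
Kraft's inequality requires Σ ≤ 1; here Σ = 0.859375 ≤ 1, so such a prefix code exists.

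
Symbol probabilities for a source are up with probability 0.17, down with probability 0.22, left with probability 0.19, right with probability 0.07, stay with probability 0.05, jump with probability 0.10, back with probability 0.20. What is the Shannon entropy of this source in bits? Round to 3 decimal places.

H = −Σ pᵢ log₂ pᵢ.
−0.17·log₂(0.17) = 0.4346
−0.22·log₂(0.22) = 0.4806
−0.19·log₂(0.19) = 0.4552
−0.07·log₂(0.07) = 0.2686
−0.05·log₂(0.05) = 0.2161
−0.10·log₂(0.10) = 0.3322
−0.20·log₂(0.20) = 0.4644
Sum ≈ 2.6516 → 2.652 bits.

2.652 bits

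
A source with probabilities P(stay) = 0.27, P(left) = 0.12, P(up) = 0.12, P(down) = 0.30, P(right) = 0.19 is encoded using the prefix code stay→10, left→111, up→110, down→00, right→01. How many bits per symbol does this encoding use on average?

2.24 bits/symbol

L̄ = Σ pᵢ·ℓᵢ = 0.27·2 + 0.12·3 + 0.12·3 + 0.30·2 + 0.19·2 = 2.24 bits/symbol.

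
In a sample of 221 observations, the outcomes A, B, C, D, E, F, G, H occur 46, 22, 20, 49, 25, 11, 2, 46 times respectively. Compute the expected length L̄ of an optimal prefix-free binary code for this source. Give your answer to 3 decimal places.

Probabilities are the counts divided by 221.
Repeatedly combine the two least-probable nodes; the expected code length is the sum of the merged weights.
merge 2/221 + 11/221 → 1/17
merge 1/17 + 20/221 → 33/221
merge 22/221 + 25/221 → 47/221
merge 33/221 + 46/221 → 79/221
merge 46/221 + 47/221 → 93/221
merge 49/221 + 79/221 → 128/221
merge 93/221 + 128/221 → 1
L = 1/17 + 33/221 + 47/221 + 79/221 + 93/221 + 128/221 + 1 = 614/221 ≈ 2.778 bits/symbol.

2.778 bits/symbol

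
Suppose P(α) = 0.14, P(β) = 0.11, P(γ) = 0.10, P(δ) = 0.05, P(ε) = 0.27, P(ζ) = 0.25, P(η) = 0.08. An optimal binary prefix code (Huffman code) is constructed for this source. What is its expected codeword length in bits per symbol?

2.61 bits/symbol

Repeatedly combine the two least-probable nodes; the expected code length is the sum of the merged weights.
merge 1/20 + 2/25 → 13/100
merge 1/10 + 11/100 → 21/100
merge 13/100 + 7/50 → 27/100
merge 21/100 + 1/4 → 23/50
merge 27/100 + 27/100 → 27/50
merge 23/50 + 27/50 → 1
L = 13/100 + 21/100 + 27/100 + 23/50 + 27/50 + 1 = 261/100 = 2.61 bits/symbol.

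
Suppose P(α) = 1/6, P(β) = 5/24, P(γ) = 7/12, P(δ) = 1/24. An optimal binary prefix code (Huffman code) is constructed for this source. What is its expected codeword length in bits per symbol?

1.625 bits/symbol

Repeatedly combine the two least-probable nodes; the expected code length is the sum of the merged weights.
merge 1/24 + 1/6 → 5/24
merge 5/24 + 5/24 → 5/12
merge 5/12 + 7/12 → 1
L = 5/24 + 5/12 + 1 = 13/8 = 1.625 bits/symbol.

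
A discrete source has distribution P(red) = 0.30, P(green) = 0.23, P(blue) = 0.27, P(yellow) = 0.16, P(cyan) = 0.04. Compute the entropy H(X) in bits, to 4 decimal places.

H = −Σ pᵢ log₂ pᵢ.
−0.30·log₂(0.30) = 0.5211
−0.23·log₂(0.23) = 0.4877
−0.27·log₂(0.27) = 0.5100
−0.16·log₂(0.16) = 0.4230
−0.04·log₂(0.04) = 0.1858
Sum ≈ 2.1276 → 2.1276 bits.

2.1276 bits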